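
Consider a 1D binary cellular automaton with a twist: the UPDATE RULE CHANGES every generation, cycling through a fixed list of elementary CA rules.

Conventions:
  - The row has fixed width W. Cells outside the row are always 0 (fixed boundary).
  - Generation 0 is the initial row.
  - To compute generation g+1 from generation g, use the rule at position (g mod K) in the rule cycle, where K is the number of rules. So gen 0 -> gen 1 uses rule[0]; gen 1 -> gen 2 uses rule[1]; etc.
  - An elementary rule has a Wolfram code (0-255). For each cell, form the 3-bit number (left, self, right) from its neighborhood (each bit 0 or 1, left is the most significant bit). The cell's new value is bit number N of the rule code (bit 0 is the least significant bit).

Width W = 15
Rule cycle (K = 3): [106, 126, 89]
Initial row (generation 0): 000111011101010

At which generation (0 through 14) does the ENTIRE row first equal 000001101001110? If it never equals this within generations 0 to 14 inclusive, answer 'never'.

Answer: never

Derivation:
Gen 0: 000111011101010
Gen 1 (rule 106): 001101110110100
Gen 2 (rule 126): 011111011111110
Gen 3 (rule 89): 010001010000011
Gen 4 (rule 106): 100010100000111
Gen 5 (rule 126): 110111110001101
Gen 6 (rule 89): 110100011101100
Gen 7 (rule 106): 111000110111100
Gen 8 (rule 126): 101101111100110
Gen 9 (rule 89): 001101000110111
Gen 10 (rule 106): 011110001111101
Gen 11 (rule 126): 110011011000111
Gen 12 (rule 89): 111011011110101
Gen 13 (rule 106): 101111110011010
Gen 14 (rule 126): 111000011111111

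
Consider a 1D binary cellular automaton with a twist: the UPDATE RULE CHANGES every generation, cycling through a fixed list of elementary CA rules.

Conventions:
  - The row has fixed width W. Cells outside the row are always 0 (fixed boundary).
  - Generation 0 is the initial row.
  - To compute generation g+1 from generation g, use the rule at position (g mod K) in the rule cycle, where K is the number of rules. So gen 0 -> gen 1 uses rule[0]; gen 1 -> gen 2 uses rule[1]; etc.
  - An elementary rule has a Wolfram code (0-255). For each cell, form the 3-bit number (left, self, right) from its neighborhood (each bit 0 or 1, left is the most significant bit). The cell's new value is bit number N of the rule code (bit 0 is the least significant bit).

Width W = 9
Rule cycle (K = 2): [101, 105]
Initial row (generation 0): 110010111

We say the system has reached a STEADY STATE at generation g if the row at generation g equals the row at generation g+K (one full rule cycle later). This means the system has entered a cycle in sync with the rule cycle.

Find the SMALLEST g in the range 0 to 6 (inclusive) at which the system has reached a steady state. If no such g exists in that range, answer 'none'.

Gen 0: 110010111
Gen 1 (rule 101): 010011001
Gen 2 (rule 105): 000011000
Gen 3 (rule 101): 111001011
Gen 4 (rule 105): 101000111
Gen 5 (rule 101): 111010001
Gen 6 (rule 105): 101100100
Gen 7 (rule 101): 110100101
Gen 8 (rule 105): 111000010

Answer: none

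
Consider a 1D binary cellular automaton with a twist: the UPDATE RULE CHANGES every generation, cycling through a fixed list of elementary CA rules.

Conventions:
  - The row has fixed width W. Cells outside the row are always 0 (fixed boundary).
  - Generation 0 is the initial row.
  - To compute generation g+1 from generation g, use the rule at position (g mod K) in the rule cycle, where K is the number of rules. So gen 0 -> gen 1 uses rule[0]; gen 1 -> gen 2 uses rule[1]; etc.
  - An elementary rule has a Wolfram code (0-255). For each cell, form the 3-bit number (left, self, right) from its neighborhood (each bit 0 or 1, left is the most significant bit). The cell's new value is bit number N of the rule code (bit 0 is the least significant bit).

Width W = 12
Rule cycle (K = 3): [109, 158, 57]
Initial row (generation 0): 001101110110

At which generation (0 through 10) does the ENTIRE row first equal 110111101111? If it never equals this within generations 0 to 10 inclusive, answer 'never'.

Answer: 5

Derivation:
Gen 0: 001101110110
Gen 1 (rule 109): 101111011110
Gen 2 (rule 158): 101110011101
Gen 3 (rule 57): 011001010010
Gen 4 (rule 109): 011001110010
Gen 5 (rule 158): 110111101111
Gen 6 (rule 57): 101100011000
Gen 7 (rule 109): 111101011011
Gen 8 (rule 158): 111001010010
Gen 9 (rule 57): 100100101001
Gen 10 (rule 109): 100100111001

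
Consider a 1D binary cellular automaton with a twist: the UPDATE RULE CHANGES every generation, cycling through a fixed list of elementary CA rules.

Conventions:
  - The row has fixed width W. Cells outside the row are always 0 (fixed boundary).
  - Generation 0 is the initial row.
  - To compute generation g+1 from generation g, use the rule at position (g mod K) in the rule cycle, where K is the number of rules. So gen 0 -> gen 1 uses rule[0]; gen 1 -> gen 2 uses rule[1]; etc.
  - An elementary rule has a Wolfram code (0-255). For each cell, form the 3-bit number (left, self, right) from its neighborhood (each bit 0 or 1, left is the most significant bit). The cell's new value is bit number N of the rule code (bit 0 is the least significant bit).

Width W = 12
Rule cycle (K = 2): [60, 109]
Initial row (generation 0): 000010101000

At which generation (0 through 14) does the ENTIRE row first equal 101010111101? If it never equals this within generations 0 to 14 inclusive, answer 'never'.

Answer: 8

Derivation:
Gen 0: 000010101000
Gen 1 (rule 60): 000011111100
Gen 2 (rule 109): 111010000101
Gen 3 (rule 60): 100111000111
Gen 4 (rule 109): 100101010101
Gen 5 (rule 60): 110111111111
Gen 6 (rule 109): 111100000001
Gen 7 (rule 60): 100010000001
Gen 8 (rule 109): 101010111101
Gen 9 (rule 60): 111111100011
Gen 10 (rule 109): 100000101011
Gen 11 (rule 60): 110000111110
Gen 12 (rule 109): 110110100010
Gen 13 (rule 60): 101101110011
Gen 14 (rule 109): 111111010011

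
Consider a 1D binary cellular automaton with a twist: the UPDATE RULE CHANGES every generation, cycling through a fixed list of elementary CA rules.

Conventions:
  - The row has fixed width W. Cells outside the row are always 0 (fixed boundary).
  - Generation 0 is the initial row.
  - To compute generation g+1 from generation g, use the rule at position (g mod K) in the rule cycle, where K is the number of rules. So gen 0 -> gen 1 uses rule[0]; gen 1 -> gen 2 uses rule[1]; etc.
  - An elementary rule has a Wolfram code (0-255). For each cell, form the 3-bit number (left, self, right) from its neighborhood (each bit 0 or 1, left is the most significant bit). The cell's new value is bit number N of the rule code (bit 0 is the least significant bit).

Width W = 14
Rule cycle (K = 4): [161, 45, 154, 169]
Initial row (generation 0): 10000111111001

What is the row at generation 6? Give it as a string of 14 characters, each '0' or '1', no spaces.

Gen 0: 10000111111001
Gen 1 (rule 161): 00110011110000
Gen 2 (rule 45): 10100010000111
Gen 3 (rule 154): 00010101001110
Gen 4 (rule 169): 11001010001100
Gen 5 (rule 161): 00000100100001
Gen 6 (rule 45): 11110100101101

Answer: 11110100101101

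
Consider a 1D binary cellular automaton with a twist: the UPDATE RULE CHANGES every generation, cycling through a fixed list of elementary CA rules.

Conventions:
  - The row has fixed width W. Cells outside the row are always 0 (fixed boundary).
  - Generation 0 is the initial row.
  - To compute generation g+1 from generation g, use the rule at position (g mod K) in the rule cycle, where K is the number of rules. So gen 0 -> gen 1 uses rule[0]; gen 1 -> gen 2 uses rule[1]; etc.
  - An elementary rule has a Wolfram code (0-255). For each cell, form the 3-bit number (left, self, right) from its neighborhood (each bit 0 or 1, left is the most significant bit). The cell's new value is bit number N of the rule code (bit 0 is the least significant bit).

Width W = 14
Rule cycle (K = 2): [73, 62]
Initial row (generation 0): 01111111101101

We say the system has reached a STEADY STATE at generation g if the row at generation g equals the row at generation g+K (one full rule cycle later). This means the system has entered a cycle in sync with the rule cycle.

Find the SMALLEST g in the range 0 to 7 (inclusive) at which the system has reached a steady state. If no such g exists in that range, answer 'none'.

Answer: none

Derivation:
Gen 0: 01111111101101
Gen 1 (rule 73): 01000000101100
Gen 2 (rule 62): 11100001111010
Gen 3 (rule 73): 10101101001000
Gen 4 (rule 62): 11111011111100
Gen 5 (rule 73): 10001010000101
Gen 6 (rule 62): 11011111001111
Gen 7 (rule 73): 11010001001001
Gen 8 (rule 62): 10111011111111
Gen 9 (rule 73): 00101010000001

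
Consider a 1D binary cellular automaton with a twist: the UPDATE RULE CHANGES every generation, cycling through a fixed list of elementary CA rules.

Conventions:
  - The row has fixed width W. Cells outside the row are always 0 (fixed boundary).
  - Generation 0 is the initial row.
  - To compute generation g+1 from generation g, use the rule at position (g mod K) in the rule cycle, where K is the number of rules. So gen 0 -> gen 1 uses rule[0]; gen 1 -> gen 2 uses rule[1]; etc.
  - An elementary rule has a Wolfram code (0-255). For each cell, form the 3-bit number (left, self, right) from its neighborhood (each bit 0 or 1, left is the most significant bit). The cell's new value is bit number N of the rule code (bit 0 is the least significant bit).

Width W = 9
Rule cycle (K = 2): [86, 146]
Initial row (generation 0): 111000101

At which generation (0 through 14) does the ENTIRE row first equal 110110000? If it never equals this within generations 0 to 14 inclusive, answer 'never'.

Gen 0: 111000101
Gen 1 (rule 86): 001101101
Gen 2 (rule 146): 010000000
Gen 3 (rule 86): 111000000
Gen 4 (rule 146): 010100000
Gen 5 (rule 86): 110110000
Gen 6 (rule 146): 000001000
Gen 7 (rule 86): 000011100
Gen 8 (rule 146): 000101010
Gen 9 (rule 86): 001101011
Gen 10 (rule 146): 010000000
Gen 11 (rule 86): 111000000
Gen 12 (rule 146): 010100000
Gen 13 (rule 86): 110110000
Gen 14 (rule 146): 000001000

Answer: 5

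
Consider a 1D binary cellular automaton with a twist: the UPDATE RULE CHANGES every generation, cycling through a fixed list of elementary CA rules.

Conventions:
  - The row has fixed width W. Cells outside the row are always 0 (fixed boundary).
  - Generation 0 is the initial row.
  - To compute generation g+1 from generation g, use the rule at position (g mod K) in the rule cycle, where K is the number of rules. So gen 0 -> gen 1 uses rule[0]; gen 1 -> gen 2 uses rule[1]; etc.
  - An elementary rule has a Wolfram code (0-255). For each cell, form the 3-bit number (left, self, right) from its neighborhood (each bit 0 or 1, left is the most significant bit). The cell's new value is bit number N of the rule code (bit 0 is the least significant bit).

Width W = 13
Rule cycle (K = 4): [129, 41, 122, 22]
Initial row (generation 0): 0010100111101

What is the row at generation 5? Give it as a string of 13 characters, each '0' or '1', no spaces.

Answer: 0000000111111

Derivation:
Gen 0: 0010100111101
Gen 1 (rule 129): 1000000011000
Gen 2 (rule 41): 0011111010011
Gen 3 (rule 122): 0110001101111
Gen 4 (rule 22): 1001010000000
Gen 5 (rule 129): 0000000111111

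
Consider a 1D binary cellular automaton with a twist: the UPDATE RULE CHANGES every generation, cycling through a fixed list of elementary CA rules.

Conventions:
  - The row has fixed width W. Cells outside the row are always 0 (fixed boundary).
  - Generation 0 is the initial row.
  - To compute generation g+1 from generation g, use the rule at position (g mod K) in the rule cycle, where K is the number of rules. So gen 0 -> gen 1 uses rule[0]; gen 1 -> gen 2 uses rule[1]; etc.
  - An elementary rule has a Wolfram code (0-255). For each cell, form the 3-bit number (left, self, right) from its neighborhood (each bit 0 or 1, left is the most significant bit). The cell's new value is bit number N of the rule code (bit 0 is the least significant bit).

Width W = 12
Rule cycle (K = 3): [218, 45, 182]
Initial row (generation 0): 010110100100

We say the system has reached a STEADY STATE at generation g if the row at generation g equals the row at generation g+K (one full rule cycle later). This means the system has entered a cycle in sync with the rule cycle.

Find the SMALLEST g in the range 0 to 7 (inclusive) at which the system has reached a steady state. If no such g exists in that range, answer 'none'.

Answer: none

Derivation:
Gen 0: 010110100100
Gen 1 (rule 218): 100110011010
Gen 2 (rule 45): 100100010110
Gen 3 (rule 182): 111110111001
Gen 4 (rule 218): 111110111110
Gen 5 (rule 45): 100001100000
Gen 6 (rule 182): 110010010000
Gen 7 (rule 218): 111101101000
Gen 8 (rule 45): 100011011011
Gen 9 (rule 182): 110100100100
Gen 10 (rule 218): 110011011010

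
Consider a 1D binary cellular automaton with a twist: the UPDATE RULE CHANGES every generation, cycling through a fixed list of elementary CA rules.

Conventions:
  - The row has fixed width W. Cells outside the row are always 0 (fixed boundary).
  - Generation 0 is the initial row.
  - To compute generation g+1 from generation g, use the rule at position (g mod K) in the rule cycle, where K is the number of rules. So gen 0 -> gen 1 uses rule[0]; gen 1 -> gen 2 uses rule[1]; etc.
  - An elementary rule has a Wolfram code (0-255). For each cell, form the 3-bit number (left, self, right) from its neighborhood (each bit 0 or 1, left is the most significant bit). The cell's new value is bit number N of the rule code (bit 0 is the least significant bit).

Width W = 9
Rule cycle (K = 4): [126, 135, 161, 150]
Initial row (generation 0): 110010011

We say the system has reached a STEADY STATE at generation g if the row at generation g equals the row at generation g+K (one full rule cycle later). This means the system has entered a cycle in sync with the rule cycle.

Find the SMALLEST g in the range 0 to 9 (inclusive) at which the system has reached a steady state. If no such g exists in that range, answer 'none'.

Answer: none

Derivation:
Gen 0: 110010011
Gen 1 (rule 126): 111111111
Gen 2 (rule 135): 011111110
Gen 3 (rule 161): 001111100
Gen 4 (rule 150): 010111010
Gen 5 (rule 126): 111101111
Gen 6 (rule 135): 011000110
Gen 7 (rule 161): 000010000
Gen 8 (rule 150): 000111000
Gen 9 (rule 126): 001101100
Gen 10 (rule 135): 110000001
Gen 11 (rule 161): 000111100
Gen 12 (rule 150): 001011010
Gen 13 (rule 126): 011111111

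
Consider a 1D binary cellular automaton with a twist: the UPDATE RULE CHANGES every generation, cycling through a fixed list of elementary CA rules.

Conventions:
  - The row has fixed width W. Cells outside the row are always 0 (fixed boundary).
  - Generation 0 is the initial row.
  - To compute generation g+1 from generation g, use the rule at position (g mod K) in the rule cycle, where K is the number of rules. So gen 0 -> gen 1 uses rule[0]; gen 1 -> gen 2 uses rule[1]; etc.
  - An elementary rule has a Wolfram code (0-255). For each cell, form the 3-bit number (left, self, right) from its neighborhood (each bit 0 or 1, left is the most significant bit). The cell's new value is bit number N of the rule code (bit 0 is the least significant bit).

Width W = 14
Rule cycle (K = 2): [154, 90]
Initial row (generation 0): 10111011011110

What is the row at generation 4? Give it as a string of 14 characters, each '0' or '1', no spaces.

Answer: 10001111110101

Derivation:
Gen 0: 10111011011110
Gen 1 (rule 154): 00110010011101
Gen 2 (rule 90): 01111101110100
Gen 3 (rule 154): 11111001100010
Gen 4 (rule 90): 10001111110101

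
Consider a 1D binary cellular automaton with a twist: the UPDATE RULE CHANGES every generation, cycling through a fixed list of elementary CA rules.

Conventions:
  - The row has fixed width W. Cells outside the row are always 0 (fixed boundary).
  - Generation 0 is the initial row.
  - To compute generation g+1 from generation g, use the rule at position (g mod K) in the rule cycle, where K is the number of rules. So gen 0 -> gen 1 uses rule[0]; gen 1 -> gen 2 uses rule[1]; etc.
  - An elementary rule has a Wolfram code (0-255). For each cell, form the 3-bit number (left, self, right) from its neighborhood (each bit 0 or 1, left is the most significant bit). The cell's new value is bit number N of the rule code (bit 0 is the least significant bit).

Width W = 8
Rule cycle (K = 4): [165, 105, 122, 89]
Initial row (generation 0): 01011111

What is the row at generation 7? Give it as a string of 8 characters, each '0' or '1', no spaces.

Gen 0: 01011111
Gen 1 (rule 165): 01101110
Gen 2 (rule 105): 01111010
Gen 3 (rule 122): 11001101
Gen 4 (rule 89): 11101100
Gen 5 (rule 165): 01010001
Gen 6 (rule 105): 00100100
Gen 7 (rule 122): 01011010

Answer: 01011010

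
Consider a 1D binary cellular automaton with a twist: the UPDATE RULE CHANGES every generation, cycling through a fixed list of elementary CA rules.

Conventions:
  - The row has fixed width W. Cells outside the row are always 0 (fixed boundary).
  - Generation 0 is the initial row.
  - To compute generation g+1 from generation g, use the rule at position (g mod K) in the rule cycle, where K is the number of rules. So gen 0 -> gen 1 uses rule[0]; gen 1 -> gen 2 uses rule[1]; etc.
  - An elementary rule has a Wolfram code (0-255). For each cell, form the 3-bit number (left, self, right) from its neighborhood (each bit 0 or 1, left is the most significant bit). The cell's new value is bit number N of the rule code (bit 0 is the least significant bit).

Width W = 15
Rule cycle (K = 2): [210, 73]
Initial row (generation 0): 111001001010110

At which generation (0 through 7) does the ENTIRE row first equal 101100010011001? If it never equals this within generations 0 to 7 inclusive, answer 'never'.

Gen 0: 111001001010110
Gen 1 (rule 210): 011110110000011
Gen 2 (rule 73): 010010110111011
Gen 3 (rule 210): 101100010011001
Gen 4 (rule 73): 001101000011000
Gen 5 (rule 210): 010100100101100
Gen 6 (rule 73): 000000000001101
Gen 7 (rule 210): 000000000010100

Answer: 3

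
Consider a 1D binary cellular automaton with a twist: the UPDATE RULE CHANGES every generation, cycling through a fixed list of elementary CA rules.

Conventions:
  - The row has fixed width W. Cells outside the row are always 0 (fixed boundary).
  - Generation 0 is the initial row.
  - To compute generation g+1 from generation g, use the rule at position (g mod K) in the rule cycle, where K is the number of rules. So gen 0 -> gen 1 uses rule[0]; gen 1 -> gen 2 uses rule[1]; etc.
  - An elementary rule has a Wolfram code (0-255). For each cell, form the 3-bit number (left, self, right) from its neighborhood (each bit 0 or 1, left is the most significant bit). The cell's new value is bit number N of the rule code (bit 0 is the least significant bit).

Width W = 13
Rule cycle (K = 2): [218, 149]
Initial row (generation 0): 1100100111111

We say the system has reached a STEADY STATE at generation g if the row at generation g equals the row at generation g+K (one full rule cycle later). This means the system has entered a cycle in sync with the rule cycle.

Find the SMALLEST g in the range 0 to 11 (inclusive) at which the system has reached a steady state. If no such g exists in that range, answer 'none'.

Answer: 1

Derivation:
Gen 0: 1100100111111
Gen 1 (rule 218): 1111011111111
Gen 2 (rule 149): 0110001111110
Gen 3 (rule 218): 1111011111111
Gen 4 (rule 149): 0110001111110
Gen 5 (rule 218): 1111011111111
Gen 6 (rule 149): 0110001111110
Gen 7 (rule 218): 1111011111111
Gen 8 (rule 149): 0110001111110
Gen 9 (rule 218): 1111011111111
Gen 10 (rule 149): 0110001111110
Gen 11 (rule 218): 1111011111111
Gen 12 (rule 149): 0110001111110
Gen 13 (rule 218): 1111011111111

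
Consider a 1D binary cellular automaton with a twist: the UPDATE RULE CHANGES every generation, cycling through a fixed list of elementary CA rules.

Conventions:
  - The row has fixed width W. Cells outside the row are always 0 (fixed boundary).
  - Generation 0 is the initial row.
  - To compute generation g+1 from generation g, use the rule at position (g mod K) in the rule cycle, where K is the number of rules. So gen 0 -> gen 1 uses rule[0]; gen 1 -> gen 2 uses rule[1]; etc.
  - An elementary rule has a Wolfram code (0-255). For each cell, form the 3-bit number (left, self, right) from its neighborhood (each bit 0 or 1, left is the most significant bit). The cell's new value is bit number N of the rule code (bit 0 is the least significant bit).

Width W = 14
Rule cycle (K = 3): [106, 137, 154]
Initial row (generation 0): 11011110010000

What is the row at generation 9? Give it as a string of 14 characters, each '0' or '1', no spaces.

Gen 0: 11011110010000
Gen 1 (rule 106): 11110010100000
Gen 2 (rule 137): 11100000001111
Gen 3 (rule 154): 11010000011110
Gen 4 (rule 106): 11100000110010
Gen 5 (rule 137): 11001110100000
Gen 6 (rule 154): 10111100010000
Gen 7 (rule 106): 01100100100000
Gen 8 (rule 137): 01000000001111
Gen 9 (rule 154): 10100000011110

Answer: 10100000011110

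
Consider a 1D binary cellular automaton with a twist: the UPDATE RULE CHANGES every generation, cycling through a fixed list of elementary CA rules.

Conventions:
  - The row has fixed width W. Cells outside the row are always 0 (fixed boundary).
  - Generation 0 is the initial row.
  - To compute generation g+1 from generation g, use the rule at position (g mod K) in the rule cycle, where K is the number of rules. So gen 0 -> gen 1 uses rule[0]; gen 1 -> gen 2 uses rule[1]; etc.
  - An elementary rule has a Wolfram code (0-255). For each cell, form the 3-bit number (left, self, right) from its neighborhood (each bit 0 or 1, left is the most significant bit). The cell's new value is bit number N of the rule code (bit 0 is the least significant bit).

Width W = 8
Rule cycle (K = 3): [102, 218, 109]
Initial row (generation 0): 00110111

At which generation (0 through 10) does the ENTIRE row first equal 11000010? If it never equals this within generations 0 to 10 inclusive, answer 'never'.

Gen 0: 00110111
Gen 1 (rule 102): 01011001
Gen 2 (rule 218): 10011110
Gen 3 (rule 109): 10010010
Gen 4 (rule 102): 10110110
Gen 5 (rule 218): 00110111
Gen 6 (rule 109): 10111101
Gen 7 (rule 102): 11000111
Gen 8 (rule 218): 11101111
Gen 9 (rule 109): 10111001
Gen 10 (rule 102): 11001011

Answer: never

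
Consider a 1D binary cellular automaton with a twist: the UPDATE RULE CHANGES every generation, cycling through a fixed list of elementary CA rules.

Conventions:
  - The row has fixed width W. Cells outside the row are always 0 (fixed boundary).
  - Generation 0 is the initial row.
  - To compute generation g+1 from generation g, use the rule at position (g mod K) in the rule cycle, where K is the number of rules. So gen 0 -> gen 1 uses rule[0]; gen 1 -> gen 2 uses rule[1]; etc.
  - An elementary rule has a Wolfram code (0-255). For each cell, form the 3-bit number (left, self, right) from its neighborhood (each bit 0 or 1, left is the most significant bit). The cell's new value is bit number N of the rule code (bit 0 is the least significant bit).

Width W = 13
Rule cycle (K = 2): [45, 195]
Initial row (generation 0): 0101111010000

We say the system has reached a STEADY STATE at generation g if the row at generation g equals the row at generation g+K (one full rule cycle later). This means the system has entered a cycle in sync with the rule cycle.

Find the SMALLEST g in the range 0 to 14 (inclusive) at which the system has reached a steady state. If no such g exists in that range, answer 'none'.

Answer: none

Derivation:
Gen 0: 0101111010000
Gen 1 (rule 45): 0111000110111
Gen 2 (rule 195): 1011011010011
Gen 3 (rule 45): 1110110110010
Gen 4 (rule 195): 0110010010100
Gen 5 (rule 45): 0100010011101
Gen 6 (rule 195): 1001100101100
Gen 7 (rule 45): 1001000111001
Gen 8 (rule 195): 0010011011010
Gen 9 (rule 45): 1010010110110
Gen 10 (rule 195): 0000100010010
Gen 11 (rule 45): 1110101010010
Gen 12 (rule 195): 0110000000100
Gen 13 (rule 45): 0100111110101
Gen 14 (rule 195): 1001011110000
Gen 15 (rule 45): 1001110000111
Gen 16 (rule 195): 0010110111011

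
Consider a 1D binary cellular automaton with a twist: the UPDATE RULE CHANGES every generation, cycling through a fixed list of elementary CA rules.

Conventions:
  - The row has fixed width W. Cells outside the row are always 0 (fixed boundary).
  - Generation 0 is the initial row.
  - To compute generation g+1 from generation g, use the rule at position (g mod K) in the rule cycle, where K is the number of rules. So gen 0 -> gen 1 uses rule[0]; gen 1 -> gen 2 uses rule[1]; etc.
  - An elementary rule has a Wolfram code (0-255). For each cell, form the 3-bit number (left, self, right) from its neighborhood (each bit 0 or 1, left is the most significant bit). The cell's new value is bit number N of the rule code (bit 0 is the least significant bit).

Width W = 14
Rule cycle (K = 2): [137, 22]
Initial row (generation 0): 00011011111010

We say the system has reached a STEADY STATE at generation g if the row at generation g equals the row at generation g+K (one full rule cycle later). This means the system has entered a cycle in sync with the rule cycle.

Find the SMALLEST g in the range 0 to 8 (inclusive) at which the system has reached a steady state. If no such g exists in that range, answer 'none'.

Gen 0: 00011011111010
Gen 1 (rule 137): 11010011110000
Gen 2 (rule 22): 00011100001000
Gen 3 (rule 137): 11011001100011
Gen 4 (rule 22): 00000110010100
Gen 5 (rule 137): 11110100000001
Gen 6 (rule 22): 00000110000011
Gen 7 (rule 137): 11110100111010
Gen 8 (rule 22): 00000111000011
Gen 9 (rule 137): 11110110011010
Gen 10 (rule 22): 00000001100011

Answer: none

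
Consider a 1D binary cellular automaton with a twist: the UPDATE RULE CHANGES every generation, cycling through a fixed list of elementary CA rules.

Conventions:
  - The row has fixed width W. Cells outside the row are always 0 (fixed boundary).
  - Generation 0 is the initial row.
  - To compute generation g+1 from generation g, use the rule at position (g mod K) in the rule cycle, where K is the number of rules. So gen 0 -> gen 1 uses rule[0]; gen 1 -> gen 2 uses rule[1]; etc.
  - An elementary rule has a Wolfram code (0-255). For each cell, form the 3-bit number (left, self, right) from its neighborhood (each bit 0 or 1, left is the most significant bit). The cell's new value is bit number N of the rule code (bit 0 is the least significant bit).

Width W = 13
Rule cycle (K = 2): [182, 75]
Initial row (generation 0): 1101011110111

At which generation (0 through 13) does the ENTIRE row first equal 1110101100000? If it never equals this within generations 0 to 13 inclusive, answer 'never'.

Gen 0: 1101011110111
Gen 1 (rule 182): 0011101101010
Gen 2 (rule 75): 1110101100000
Gen 3 (rule 182): 0101110010000
Gen 4 (rule 75): 1001010100111
Gen 5 (rule 182): 1111111111010
Gen 6 (rule 75): 1000000001000
Gen 7 (rule 182): 1100000011100
Gen 8 (rule 75): 1101111110101
Gen 9 (rule 182): 0010111101111
Gen 10 (rule 75): 1100100101001
Gen 11 (rule 182): 0011111111111
Gen 12 (rule 75): 1110000000001
Gen 13 (rule 182): 0101000000011

Answer: 2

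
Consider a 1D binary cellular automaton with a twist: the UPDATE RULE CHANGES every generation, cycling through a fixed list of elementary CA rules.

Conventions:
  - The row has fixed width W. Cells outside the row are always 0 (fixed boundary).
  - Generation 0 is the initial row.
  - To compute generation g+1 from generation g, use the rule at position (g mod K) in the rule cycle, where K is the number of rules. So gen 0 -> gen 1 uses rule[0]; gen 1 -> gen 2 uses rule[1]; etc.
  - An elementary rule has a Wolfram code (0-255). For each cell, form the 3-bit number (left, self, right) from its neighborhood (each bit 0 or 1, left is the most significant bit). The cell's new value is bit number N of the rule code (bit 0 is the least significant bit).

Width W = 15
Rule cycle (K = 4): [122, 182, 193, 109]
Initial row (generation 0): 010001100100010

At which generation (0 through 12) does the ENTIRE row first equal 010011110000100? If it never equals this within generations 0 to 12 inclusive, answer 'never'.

Gen 0: 010001100100010
Gen 1 (rule 122): 101011111010101
Gen 2 (rule 182): 111101110111111
Gen 3 (rule 193): 011100110011111
Gen 4 (rule 109): 010100110010001
Gen 5 (rule 122): 101011111101010
Gen 6 (rule 182): 111101111011111
Gen 7 (rule 193): 011100111001111
Gen 8 (rule 109): 010100101001001
Gen 9 (rule 122): 101011010110110
Gen 10 (rule 182): 111100111001001
Gen 11 (rule 193): 011100011000000
Gen 12 (rule 109): 010101011011111

Answer: never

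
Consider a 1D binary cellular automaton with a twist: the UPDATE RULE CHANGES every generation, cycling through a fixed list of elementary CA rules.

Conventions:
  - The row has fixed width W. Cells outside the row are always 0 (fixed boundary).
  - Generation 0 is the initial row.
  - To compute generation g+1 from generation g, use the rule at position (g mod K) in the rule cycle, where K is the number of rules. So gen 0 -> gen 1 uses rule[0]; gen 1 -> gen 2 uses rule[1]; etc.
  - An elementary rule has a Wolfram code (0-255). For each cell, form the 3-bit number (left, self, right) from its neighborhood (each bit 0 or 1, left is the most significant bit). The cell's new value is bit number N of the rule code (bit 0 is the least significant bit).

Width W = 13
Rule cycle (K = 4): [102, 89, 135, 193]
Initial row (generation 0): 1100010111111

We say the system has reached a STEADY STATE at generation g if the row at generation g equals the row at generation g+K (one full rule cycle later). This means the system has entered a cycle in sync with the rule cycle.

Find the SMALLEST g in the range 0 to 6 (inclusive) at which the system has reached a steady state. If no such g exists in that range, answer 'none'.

Answer: 4

Derivation:
Gen 0: 1100010111111
Gen 1 (rule 102): 0100111000001
Gen 2 (rule 89): 0010101111100
Gen 3 (rule 135): 1110100111001
Gen 4 (rule 193): 0110000011000
Gen 5 (rule 102): 1010000101000
Gen 6 (rule 89): 0001110000111
Gen 7 (rule 135): 1110100111010
Gen 8 (rule 193): 0110000011000
Gen 9 (rule 102): 1010000101000
Gen 10 (rule 89): 0001110000111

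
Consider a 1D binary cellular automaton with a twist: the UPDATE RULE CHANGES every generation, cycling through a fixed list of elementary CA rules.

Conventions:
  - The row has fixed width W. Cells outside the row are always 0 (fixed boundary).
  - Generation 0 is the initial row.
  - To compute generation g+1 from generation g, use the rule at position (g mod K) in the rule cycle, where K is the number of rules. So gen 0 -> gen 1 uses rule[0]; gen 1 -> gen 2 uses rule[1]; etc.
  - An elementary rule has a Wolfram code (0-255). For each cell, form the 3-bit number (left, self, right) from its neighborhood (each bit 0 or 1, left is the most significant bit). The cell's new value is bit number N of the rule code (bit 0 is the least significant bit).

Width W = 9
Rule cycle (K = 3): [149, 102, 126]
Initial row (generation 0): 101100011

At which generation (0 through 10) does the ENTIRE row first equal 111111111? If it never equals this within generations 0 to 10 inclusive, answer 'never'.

Gen 0: 101100011
Gen 1 (rule 149): 100011000
Gen 2 (rule 102): 100101000
Gen 3 (rule 126): 111111100
Gen 4 (rule 149): 011111011
Gen 5 (rule 102): 100001101
Gen 6 (rule 126): 110011111
Gen 7 (rule 149): 001001110
Gen 8 (rule 102): 011010010
Gen 9 (rule 126): 111111111
Gen 10 (rule 149): 011111110

Answer: 9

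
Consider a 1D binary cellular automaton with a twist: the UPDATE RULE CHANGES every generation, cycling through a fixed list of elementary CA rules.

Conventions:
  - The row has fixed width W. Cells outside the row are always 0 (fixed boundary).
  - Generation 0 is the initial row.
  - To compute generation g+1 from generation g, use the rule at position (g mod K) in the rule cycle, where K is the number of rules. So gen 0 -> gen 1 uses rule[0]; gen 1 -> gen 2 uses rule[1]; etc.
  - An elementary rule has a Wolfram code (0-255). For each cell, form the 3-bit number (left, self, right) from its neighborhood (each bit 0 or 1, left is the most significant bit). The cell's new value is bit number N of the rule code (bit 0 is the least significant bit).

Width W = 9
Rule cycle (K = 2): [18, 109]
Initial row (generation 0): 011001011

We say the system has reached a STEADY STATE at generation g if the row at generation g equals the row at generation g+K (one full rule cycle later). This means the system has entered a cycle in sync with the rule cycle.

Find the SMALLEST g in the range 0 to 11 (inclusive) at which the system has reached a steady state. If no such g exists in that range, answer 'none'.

Gen 0: 011001011
Gen 1 (rule 18): 100110000
Gen 2 (rule 109): 100110111
Gen 3 (rule 18): 011000000
Gen 4 (rule 109): 011011111
Gen 5 (rule 18): 100000000
Gen 6 (rule 109): 101111111
Gen 7 (rule 18): 000000000
Gen 8 (rule 109): 111111111
Gen 9 (rule 18): 000000000
Gen 10 (rule 109): 111111111
Gen 11 (rule 18): 000000000
Gen 12 (rule 109): 111111111
Gen 13 (rule 18): 000000000

Answer: 7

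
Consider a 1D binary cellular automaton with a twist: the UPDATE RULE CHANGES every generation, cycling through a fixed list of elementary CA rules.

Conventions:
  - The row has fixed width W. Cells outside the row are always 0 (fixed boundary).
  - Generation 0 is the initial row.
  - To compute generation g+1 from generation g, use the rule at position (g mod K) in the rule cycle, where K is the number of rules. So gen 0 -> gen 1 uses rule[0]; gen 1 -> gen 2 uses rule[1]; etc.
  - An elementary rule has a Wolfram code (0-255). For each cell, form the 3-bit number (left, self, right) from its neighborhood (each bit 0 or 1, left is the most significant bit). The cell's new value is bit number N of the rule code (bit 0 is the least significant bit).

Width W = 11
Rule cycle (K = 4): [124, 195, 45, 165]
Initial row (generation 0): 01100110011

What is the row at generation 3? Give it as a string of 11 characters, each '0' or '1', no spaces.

Gen 0: 01100110011
Gen 1 (rule 124): 01110111011
Gen 2 (rule 195): 10110011001
Gen 3 (rule 45): 11100010001

Answer: 11100010001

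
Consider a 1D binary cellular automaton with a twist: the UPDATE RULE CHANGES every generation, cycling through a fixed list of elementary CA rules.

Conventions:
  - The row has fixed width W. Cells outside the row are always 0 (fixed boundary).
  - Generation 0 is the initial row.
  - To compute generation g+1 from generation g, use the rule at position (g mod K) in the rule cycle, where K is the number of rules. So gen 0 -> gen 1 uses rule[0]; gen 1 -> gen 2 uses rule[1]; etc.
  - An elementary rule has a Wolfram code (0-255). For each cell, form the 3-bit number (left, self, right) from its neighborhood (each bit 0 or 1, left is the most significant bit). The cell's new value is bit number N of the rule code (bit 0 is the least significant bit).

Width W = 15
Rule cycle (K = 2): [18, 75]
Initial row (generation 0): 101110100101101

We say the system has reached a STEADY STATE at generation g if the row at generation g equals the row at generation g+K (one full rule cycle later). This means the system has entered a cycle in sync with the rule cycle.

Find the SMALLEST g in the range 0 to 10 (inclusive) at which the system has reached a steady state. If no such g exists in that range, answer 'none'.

Answer: 3

Derivation:
Gen 0: 101110100101101
Gen 1 (rule 18): 000000011000000
Gen 2 (rule 75): 111111111011111
Gen 3 (rule 18): 000000000000000
Gen 4 (rule 75): 111111111111111
Gen 5 (rule 18): 000000000000000
Gen 6 (rule 75): 111111111111111
Gen 7 (rule 18): 000000000000000
Gen 8 (rule 75): 111111111111111
Gen 9 (rule 18): 000000000000000
Gen 10 (rule 75): 111111111111111
Gen 11 (rule 18): 000000000000000
Gen 12 (rule 75): 111111111111111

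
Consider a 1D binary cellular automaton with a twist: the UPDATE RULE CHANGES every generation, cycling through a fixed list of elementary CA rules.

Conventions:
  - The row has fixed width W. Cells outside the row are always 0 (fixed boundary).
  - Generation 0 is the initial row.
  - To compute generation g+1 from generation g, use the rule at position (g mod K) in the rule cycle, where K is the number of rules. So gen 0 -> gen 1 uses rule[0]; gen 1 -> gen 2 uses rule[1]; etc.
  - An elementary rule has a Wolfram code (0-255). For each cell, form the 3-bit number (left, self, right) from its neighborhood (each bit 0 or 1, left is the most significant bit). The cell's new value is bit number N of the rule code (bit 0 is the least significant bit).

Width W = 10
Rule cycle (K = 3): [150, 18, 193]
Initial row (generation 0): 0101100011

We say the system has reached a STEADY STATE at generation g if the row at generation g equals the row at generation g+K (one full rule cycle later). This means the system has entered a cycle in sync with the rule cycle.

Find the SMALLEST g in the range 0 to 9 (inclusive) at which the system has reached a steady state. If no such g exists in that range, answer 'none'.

Answer: 2

Derivation:
Gen 0: 0101100011
Gen 1 (rule 150): 1100010100
Gen 2 (rule 18): 0010100010
Gen 3 (rule 193): 1000001000
Gen 4 (rule 150): 1100011100
Gen 5 (rule 18): 0010100010
Gen 6 (rule 193): 1000001000
Gen 7 (rule 150): 1100011100
Gen 8 (rule 18): 0010100010
Gen 9 (rule 193): 1000001000
Gen 10 (rule 150): 1100011100
Gen 11 (rule 18): 0010100010
Gen 12 (rule 193): 1000001000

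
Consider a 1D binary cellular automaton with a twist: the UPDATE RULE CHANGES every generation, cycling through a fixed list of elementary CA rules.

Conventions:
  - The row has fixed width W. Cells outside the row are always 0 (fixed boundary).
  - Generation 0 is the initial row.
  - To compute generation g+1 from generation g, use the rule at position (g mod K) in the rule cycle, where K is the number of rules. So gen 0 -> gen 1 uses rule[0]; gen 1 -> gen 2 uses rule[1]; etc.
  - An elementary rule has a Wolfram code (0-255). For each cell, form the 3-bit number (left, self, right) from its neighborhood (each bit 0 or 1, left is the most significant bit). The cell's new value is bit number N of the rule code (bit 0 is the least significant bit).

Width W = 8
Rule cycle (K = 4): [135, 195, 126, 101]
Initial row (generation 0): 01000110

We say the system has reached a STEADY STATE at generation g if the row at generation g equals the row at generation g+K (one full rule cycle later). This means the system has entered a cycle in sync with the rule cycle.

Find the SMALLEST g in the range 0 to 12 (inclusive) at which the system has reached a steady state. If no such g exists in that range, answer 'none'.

Answer: none

Derivation:
Gen 0: 01000110
Gen 1 (rule 135): 11011000
Gen 2 (rule 195): 01001011
Gen 3 (rule 126): 11111111
Gen 4 (rule 101): 00000001
Gen 5 (rule 135): 11111111
Gen 6 (rule 195): 01111111
Gen 7 (rule 126): 11000001
Gen 8 (rule 101): 01011101
Gen 9 (rule 135): 11001001
Gen 10 (rule 195): 01010010
Gen 11 (rule 126): 11111111
Gen 12 (rule 101): 00000001
Gen 13 (rule 135): 11111111
Gen 14 (rule 195): 01111111
Gen 15 (rule 126): 11000001
Gen 16 (rule 101): 01011101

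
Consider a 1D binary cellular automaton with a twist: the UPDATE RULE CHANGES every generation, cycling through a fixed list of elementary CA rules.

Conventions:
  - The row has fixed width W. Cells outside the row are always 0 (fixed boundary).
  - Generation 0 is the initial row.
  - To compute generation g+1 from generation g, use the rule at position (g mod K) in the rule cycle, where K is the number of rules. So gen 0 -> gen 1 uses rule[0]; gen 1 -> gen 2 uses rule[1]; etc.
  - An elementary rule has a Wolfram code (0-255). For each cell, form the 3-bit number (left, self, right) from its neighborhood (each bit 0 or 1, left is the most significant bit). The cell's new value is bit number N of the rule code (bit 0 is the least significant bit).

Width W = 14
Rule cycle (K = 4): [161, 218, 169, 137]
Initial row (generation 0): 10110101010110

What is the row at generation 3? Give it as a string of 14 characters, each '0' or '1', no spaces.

Gen 0: 10110101010110
Gen 1 (rule 161): 01001010101000
Gen 2 (rule 218): 10110000000100
Gen 3 (rule 169): 01100111110001

Answer: 01100111110001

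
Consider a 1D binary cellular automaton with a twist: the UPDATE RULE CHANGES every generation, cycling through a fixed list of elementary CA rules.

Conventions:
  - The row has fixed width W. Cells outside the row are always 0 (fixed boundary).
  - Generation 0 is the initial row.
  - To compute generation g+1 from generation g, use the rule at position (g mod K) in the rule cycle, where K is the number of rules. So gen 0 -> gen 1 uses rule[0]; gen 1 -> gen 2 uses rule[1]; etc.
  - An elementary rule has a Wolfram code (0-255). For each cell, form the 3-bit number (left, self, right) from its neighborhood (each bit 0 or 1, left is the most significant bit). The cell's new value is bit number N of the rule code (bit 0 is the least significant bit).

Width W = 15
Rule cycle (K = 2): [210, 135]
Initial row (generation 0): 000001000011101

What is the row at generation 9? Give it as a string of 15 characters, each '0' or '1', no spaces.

Answer: 010101001001000

Derivation:
Gen 0: 000001000011101
Gen 1 (rule 210): 000010100101100
Gen 2 (rule 135): 111110101100001
Gen 3 (rule 210): 011110000110010
Gen 4 (rule 135): 101100111000110
Gen 5 (rule 210): 000111011101011
Gen 6 (rule 135): 111010001001000
Gen 7 (rule 210): 011001010110100
Gen 8 (rule 135): 100011010000101
Gen 9 (rule 210): 010101001001000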